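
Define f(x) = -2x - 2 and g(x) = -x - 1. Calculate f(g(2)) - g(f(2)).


f(g(2)) = 4
g(f(2)) = 5
Difference = -1

-1


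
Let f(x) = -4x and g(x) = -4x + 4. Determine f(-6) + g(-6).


f(-6) = 24
g(-6) = 28
Sum = 52

52


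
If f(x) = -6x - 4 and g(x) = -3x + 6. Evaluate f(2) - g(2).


-16


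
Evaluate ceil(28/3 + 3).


28/3 = 9.3333
9.3333 + 3 = 12.3333
ceil(12.3333) = 13

13


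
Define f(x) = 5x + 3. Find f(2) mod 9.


4


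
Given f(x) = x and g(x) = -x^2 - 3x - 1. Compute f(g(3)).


g(3) = -19
f(-19) = -19

-19


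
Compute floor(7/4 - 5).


7/4 = 1.75
1.75 - 5 = -3.25
floor(-3.25) = -4

-4


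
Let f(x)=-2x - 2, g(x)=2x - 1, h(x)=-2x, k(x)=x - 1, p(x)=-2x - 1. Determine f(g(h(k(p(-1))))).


p(-1) = 1
k(1) = 0
h(0) = 0
g(0) = -1
f(-1) = 0

0


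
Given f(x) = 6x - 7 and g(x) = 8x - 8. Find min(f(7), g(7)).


f(7) = 35
g(7) = 48
min = 35

35


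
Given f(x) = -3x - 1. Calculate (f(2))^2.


f(2) = -7
(-7)^2 = 49

49


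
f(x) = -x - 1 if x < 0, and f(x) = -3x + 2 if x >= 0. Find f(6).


-16


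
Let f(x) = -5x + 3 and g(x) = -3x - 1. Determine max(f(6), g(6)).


f(6) = -27
g(6) = -19
max = -19

-19


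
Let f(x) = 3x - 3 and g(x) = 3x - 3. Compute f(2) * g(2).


f(2) = 3
g(2) = 3
Product = 9

9


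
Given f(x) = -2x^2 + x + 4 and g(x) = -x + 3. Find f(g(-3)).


-62


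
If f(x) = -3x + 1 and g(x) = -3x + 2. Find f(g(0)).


-5


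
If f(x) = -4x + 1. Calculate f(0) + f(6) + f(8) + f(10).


f(0) = 1
f(6) = -23
f(8) = -31
f(10) = -39
Sum = -92

-92


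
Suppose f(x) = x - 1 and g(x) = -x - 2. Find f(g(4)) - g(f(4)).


f(g(4)) = -7
g(f(4)) = -5
Difference = -2

-2


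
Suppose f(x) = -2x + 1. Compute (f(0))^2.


f(0) = 1
(1)^2 = 1

1


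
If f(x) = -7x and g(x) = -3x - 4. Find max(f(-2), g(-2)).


f(-2) = 14
g(-2) = 2
max = 14

14


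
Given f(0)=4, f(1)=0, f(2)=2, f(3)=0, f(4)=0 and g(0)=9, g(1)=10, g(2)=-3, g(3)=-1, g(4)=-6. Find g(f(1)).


f(1) = 0
g(0) = 9

9


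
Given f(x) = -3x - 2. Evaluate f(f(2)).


f(2) = -8
f(-8) = 22

22


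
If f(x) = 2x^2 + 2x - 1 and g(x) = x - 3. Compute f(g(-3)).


g(-3) = -6
f(-6) = 2*(-6)^2 + 2*(-6) - 1 = 59

59


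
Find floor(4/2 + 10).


4/2 = 2
2 + 10 = 12
floor(12) = 12

12


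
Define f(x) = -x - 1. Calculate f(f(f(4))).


f(4) = -5
f(-5) = 4
f(4) = -5

-5


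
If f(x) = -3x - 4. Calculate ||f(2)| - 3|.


f(2) = -10
|-10| = 10
|10 - 3| = 7

7


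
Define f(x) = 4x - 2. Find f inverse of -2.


Solve 4x - 2 = -2
x = (-2 + 2) / 4 = 0

0


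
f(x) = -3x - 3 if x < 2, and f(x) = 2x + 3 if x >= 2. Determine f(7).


17


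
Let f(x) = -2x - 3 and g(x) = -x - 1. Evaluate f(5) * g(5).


f(5) = -13
g(5) = -6
Product = 78

78


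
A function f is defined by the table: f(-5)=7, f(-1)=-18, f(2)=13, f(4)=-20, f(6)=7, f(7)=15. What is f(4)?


Reading from the table at x = 4

-20


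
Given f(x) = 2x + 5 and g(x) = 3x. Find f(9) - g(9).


f(9) = 23
g(9) = 27
Difference = -4

-4


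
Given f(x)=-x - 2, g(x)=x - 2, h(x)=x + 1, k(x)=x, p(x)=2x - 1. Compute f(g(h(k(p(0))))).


p(0) = -1
k(-1) = -1
h(-1) = 0
g(0) = -2
f(-2) = 0

0


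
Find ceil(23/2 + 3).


15


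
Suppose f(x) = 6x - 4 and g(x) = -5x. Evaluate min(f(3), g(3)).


f(3) = 14
g(3) = -15
min = -15

-15


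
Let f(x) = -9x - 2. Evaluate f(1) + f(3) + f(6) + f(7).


f(1) = -11
f(3) = -29
f(6) = -56
f(7) = -65
Sum = -161

-161


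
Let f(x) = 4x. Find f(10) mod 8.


f(10) = 40
40 mod 8 = 0

0


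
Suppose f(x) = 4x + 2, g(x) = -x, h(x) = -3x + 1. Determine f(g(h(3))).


h(3) = -8
g(-8) = 8
f(8) = 34

34


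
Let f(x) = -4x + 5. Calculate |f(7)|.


f(7) = -23
|-23| = 23

23


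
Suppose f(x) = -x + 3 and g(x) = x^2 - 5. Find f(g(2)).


4


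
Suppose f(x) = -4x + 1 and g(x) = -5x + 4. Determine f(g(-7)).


g(-7) = 39
f(39) = -155

-155


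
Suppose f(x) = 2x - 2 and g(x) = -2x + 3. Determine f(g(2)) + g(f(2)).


f(g(2)) = -4
g(f(2)) = -1
Sum = -5

-5


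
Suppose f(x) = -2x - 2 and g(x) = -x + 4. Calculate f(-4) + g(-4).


14


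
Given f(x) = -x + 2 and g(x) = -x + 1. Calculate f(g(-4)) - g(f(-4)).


2


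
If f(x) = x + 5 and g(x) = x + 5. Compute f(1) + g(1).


f(1) = 6
g(1) = 6
Sum = 12

12


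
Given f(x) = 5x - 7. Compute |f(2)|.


f(2) = 3
|3| = 3

3


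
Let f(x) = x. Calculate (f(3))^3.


f(3) = 3
(3)^3 = 27

27


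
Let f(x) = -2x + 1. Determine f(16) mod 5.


f(16) = -31
-31 mod 5 = 4

4


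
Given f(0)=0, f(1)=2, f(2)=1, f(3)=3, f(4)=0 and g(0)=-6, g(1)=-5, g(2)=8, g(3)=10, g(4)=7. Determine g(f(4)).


f(4) = 0
g(0) = -6

-6


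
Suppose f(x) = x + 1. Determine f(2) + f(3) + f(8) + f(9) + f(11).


f(2) = 3
f(3) = 4
f(8) = 9
f(9) = 10
f(11) = 12
Sum = 38

38


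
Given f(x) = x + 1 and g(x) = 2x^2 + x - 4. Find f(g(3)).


g(3) = 17
f(17) = 18

18


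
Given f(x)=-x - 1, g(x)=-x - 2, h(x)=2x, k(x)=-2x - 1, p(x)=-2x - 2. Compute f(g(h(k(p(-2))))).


p(-2) = 2
k(2) = -5
h(-5) = -10
g(-10) = 8
f(8) = -9

-9


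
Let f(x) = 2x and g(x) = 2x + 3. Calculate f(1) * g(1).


f(1) = 2
g(1) = 5
Product = 10

10


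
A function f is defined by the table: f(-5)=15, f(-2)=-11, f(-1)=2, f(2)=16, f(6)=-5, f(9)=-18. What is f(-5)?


Reading from the table at x = -5

15


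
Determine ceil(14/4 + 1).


14/4 = 3.5
3.5 + 1 = 4.5
ceil(4.5) = 5

5


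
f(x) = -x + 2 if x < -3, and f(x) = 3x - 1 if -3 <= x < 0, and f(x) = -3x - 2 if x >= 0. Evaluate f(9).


9 satisfies x >= 0
f(9) = -29

-29


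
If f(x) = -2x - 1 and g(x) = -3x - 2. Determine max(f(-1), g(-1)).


f(-1) = 1
g(-1) = 1
max = 1

1


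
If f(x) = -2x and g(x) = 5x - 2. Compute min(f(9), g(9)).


f(9) = -18
g(9) = 43
min = -18

-18


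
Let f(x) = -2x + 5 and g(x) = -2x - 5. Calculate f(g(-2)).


g(-2) = -1
f(-1) = 7

7


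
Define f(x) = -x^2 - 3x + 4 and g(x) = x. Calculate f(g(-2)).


g(-2) = -2
f(-2) = (-1)*(-2)^2 - 3*(-2) + 4 = 6

6


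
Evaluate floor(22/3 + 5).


22/3 = 7.3333
7.3333 + 5 = 12.3333
floor(12.3333) = 12

12


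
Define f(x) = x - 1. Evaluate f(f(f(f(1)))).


-3


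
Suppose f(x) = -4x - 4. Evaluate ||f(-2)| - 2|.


f(-2) = 4
|4| = 4
|4 - 2| = 2

2


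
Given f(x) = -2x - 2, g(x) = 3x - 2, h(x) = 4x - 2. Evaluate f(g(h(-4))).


h(-4) = -18
g(-18) = -56
f(-56) = 110

110


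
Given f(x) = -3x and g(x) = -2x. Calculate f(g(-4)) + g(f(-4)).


-48


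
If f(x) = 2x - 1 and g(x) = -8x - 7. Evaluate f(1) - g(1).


16


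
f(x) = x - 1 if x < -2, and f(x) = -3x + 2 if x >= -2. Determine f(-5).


-5 satisfies x < -2
f(-5) = -6

-6


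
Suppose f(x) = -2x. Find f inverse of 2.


-1


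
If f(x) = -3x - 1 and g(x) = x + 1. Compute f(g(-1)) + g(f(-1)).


2


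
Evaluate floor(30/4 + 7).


30/4 = 7.5
7.5 + 7 = 14.5
floor(14.5) = 14

14


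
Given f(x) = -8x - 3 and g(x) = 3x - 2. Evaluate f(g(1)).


g(1) = 1
f(1) = -11

-11


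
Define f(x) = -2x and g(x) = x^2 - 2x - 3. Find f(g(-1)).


g(-1) = 0
f(0) = 0

0


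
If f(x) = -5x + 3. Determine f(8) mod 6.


f(8) = -37
-37 mod 6 = 5

5


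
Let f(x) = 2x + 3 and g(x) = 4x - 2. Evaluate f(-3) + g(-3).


f(-3) = -3
g(-3) = -14
Sum = -17

-17


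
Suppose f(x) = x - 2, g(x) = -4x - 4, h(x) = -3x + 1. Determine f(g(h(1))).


h(1) = -2
g(-2) = 4
f(4) = 2

2


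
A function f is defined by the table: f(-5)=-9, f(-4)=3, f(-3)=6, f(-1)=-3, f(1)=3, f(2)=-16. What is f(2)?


Reading from the table at x = 2

-16


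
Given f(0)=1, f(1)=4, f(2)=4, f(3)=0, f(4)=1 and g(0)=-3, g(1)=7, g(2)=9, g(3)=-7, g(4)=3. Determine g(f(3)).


f(3) = 0
g(0) = -3

-3


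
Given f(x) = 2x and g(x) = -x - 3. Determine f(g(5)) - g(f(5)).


f(g(5)) = -16
g(f(5)) = -13
Difference = -3

-3


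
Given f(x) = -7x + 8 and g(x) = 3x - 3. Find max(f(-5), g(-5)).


f(-5) = 43
g(-5) = -18
max = 43

43


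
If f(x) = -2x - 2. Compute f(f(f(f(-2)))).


f(-2) = 2
f(2) = -6
f(-6) = 10
f(10) = -22

-22


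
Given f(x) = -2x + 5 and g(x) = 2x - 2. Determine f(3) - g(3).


f(3) = -1
g(3) = 4
Difference = -5

-5


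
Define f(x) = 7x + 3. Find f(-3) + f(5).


20


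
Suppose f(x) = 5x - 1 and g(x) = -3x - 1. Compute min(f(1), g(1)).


f(1) = 4
g(1) = -4
min = -4

-4


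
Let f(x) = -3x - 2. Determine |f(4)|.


f(4) = -14
|-14| = 14

14


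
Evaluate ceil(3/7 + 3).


3/7 = 0.4286
0.4286 + 3 = 3.4286
ceil(3.4286) = 4

4


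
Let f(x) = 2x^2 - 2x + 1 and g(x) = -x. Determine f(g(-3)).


g(-3) = 3
f(3) = 2*(3)^2 - 2*(3) + 1 = 13

13


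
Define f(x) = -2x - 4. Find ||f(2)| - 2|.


f(2) = -8
|-8| = 8
|8 - 2| = 6

6


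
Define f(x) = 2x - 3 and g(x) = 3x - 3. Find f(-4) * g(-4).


f(-4) = -11
g(-4) = -15
Product = 165

165


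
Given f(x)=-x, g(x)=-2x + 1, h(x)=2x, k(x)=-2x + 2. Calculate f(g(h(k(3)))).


k(3) = -4
h(-4) = -8
g(-8) = 17
f(17) = -17

-17


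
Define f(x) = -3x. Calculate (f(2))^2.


36


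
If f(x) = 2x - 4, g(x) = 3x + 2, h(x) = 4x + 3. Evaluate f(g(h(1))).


h(1) = 7
g(7) = 23
f(23) = 42

42


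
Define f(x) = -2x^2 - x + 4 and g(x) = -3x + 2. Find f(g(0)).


-6


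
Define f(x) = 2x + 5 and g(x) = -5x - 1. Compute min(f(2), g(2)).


f(2) = 9
g(2) = -11
min = -11

-11


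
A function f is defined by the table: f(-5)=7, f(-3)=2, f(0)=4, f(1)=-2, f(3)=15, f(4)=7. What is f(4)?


Reading from the table at x = 4

7


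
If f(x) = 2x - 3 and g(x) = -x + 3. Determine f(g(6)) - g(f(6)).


f(g(6)) = -9
g(f(6)) = -6
Difference = -3

-3


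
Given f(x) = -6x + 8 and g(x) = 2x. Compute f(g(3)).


-28


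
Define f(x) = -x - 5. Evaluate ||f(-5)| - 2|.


f(-5) = 0
|0| = 0
|0 - 2| = 2

2


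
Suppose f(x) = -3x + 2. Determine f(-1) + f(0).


f(-1) = 5
f(0) = 2
Sum = 7

7


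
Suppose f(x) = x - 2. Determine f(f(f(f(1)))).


-7


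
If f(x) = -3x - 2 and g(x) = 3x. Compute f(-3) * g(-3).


f(-3) = 7
g(-3) = -9
Product = -63

-63


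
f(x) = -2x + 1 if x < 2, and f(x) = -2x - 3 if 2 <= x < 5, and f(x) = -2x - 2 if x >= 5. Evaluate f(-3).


-3 satisfies x < 2
f(-3) = 7

7


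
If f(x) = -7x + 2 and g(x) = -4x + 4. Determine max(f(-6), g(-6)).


44


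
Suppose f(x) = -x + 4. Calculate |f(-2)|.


f(-2) = 6
|6| = 6

6


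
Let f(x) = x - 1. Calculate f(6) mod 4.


f(6) = 5
5 mod 4 = 1

1


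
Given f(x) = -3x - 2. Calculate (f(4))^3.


f(4) = -14
(-14)^3 = -2744

-2744


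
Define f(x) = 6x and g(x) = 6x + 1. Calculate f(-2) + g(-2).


f(-2) = -12
g(-2) = -11
Sum = -23

-23


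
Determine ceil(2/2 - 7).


2/2 = 1
1 - 7 = -6
ceil(-6) = -6

-6


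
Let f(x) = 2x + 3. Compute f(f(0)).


f(0) = 3
f(3) = 9

9


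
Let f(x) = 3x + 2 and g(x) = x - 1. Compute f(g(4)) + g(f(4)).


f(g(4)) = 11
g(f(4)) = 13
Sum = 24

24


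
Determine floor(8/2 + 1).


5


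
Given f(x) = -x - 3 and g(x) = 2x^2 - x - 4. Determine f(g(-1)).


g(-1) = -1
f(-1) = -2

-2


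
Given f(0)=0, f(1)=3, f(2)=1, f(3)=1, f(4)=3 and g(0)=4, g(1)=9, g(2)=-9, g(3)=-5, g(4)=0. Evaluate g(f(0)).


f(0) = 0
g(0) = 4

4


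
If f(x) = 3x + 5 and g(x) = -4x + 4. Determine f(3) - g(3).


f(3) = 14
g(3) = -8
Difference = 22

22


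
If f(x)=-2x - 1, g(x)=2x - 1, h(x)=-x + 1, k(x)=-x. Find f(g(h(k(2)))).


k(2) = -2
h(-2) = 3
g(3) = 5
f(5) = -11

-11


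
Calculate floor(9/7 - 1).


9/7 = 1.2857
1.2857 - 1 = 0.2857
floor(0.2857) = 0

0


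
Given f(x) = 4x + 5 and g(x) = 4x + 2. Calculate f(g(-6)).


-83


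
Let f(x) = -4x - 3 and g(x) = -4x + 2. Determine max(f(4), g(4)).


f(4) = -19
g(4) = -14
max = -14

-14


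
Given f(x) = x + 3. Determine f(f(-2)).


f(-2) = 1
f(1) = 4

4


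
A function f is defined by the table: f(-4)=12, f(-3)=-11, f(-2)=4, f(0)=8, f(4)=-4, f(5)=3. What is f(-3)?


Reading from the table at x = -3

-11


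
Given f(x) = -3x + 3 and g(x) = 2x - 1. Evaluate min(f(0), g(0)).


f(0) = 3
g(0) = -1
min = -1

-1


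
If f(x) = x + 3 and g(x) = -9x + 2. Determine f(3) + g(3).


f(3) = 6
g(3) = -25
Sum = -19

-19


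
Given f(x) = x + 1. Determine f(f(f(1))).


f(1) = 2
f(2) = 3
f(3) = 4

4


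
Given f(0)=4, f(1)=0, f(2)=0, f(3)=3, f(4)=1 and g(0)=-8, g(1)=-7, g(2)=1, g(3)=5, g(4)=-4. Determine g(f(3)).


f(3) = 3
g(3) = 5

5


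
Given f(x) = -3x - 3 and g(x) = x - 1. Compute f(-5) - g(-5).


f(-5) = 12
g(-5) = -6
Difference = 18

18


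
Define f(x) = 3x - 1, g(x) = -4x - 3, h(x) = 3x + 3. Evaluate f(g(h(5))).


h(5) = 18
g(18) = -75
f(-75) = -226

-226


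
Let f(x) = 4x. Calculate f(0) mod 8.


f(0) = 0
0 mod 8 = 0

0


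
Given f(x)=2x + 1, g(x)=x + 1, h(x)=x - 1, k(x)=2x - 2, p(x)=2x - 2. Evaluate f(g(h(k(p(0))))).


p(0) = -2
k(-2) = -6
h(-6) = -7
g(-7) = -6
f(-6) = -11

-11


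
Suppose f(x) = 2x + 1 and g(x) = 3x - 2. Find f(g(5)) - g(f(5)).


-4


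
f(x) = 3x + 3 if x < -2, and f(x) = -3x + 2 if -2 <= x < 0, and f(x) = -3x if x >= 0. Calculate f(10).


10 satisfies x >= 0
f(10) = -30

-30


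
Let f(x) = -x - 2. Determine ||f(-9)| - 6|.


f(-9) = 7
|7| = 7
|7 - 6| = 1

1


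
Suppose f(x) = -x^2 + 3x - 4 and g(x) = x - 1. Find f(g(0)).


g(0) = -1
f(-1) = (-1)*(-1)^2 + 3*(-1) - 4 = -8

-8


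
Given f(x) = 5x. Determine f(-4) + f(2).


f(-4) = -20
f(2) = 10
Sum = -10

-10


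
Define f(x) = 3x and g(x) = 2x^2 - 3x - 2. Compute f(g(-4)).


g(-4) = 42
f(42) = 126

126


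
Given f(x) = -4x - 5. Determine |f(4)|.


f(4) = -21
|-21| = 21

21


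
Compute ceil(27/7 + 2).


27/7 = 3.8571
3.8571 + 2 = 5.8571
ceil(5.8571) = 6

6


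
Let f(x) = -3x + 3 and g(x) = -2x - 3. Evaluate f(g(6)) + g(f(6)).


f(g(6)) = 48
g(f(6)) = 27
Sum = 75

75


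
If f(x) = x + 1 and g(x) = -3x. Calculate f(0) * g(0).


0


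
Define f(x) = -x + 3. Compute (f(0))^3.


f(0) = 3
(3)^3 = 27

27


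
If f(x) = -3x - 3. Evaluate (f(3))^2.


f(3) = -12
(-12)^2 = 144

144


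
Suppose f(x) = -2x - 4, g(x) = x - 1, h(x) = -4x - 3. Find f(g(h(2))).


h(2) = -11
g(-11) = -12
f(-12) = 20

20


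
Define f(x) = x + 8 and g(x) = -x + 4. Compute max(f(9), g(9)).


f(9) = 17
g(9) = -5
max = 17

17


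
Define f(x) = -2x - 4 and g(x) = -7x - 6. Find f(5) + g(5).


f(5) = -14
g(5) = -41
Sum = -55

-55


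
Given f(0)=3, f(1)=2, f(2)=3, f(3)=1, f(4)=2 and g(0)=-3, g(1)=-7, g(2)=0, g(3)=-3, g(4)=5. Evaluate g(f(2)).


f(2) = 3
g(3) = -3

-3


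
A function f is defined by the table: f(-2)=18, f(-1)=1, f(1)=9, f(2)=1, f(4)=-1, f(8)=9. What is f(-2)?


Reading from the table at x = -2

18


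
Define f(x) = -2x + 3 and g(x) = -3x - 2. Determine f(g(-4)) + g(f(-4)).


f(g(-4)) = -17
g(f(-4)) = -35
Sum = -52

-52


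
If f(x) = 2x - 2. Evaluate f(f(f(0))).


-14


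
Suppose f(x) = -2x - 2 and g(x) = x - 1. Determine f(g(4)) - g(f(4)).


3


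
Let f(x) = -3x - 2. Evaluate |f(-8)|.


f(-8) = 22
|22| = 22

22


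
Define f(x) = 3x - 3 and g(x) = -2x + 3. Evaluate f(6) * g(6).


f(6) = 15
g(6) = -9
Product = -135

-135


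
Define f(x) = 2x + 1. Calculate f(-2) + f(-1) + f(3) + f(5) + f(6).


f(-2) = -3
f(-1) = -1
f(3) = 7
f(5) = 11
f(6) = 13
Sum = 27

27


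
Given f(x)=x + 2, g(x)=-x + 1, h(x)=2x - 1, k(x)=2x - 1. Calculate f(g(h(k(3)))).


k(3) = 5
h(5) = 9
g(9) = -8
f(-8) = -6

-6


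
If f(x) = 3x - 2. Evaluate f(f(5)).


f(5) = 13
f(13) = 37

37


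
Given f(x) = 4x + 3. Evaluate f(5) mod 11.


f(5) = 23
23 mod 11 = 1

1


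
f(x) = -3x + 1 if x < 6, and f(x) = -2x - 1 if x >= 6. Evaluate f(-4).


13


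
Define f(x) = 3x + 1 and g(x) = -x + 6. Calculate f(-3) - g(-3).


-17


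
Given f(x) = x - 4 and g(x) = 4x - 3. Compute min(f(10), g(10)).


f(10) = 6
g(10) = 37
min = 6

6


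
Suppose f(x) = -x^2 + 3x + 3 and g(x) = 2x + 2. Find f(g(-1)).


g(-1) = 0
f(0) = (-1)*(0)^2 + 3*(0) + 3 = 3

3


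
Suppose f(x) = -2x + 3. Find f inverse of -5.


Solve -2x + 3 = -5
x = (-5 - 3) / (-2) = 4

4


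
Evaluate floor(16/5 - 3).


0


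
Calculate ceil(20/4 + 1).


20/4 = 5
5 + 1 = 6
ceil(6) = 6

6


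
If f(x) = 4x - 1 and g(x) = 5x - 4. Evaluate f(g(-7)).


g(-7) = -39
f(-39) = -157

-157


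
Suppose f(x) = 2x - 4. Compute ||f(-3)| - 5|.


f(-3) = -10
|-10| = 10
|10 - 5| = 5

5


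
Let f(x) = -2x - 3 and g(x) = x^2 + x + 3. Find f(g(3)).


g(3) = 15
f(15) = -33

-33


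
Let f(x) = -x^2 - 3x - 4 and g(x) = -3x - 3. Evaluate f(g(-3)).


g(-3) = 6
f(6) = (-1)*(6)^2 - 3*(6) - 4 = -58

-58


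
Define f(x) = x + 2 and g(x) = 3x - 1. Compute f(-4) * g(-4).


f(-4) = -2
g(-4) = -13
Product = 26

26


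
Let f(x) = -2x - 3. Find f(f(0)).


f(0) = -3
f(-3) = 3

3


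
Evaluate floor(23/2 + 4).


23/2 = 11.5
11.5 + 4 = 15.5
floor(15.5) = 15

15


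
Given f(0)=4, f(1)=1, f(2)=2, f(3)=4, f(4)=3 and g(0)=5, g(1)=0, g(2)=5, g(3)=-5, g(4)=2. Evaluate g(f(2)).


f(2) = 2
g(2) = 5

5


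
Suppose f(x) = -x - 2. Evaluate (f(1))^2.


f(1) = -3
(-3)^2 = 9

9


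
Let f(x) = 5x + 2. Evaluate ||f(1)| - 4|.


f(1) = 7
|7| = 7
|7 - 4| = 3

3


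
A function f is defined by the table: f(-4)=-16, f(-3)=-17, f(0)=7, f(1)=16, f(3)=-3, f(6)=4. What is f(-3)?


Reading from the table at x = -3

-17


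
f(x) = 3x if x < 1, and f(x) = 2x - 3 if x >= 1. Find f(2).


2 satisfies x >= 1
f(2) = 1

1


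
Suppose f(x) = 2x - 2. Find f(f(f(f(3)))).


18


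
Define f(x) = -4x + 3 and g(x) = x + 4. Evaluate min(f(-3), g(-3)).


f(-3) = 15
g(-3) = 1
min = 1

1


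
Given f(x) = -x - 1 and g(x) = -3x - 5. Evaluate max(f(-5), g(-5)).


f(-5) = 4
g(-5) = 10
max = 10

10


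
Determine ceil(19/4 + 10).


19/4 = 4.75
4.75 + 10 = 14.75
ceil(14.75) = 15

15


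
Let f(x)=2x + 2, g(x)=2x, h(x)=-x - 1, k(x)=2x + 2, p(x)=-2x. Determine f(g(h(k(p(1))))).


6


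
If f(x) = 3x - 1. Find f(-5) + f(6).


f(-5) = -16
f(6) = 17
Sum = 1

1


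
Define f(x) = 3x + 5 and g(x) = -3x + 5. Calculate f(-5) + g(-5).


f(-5) = -10
g(-5) = 20
Sum = 10

10


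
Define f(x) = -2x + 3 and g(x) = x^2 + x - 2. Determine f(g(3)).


g(3) = 10
f(10) = -17

-17


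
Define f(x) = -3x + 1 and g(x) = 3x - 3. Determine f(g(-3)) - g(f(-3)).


10


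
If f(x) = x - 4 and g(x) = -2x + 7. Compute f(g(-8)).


g(-8) = 23
f(23) = 19

19


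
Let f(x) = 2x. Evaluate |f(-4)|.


f(-4) = -8
|-8| = 8

8


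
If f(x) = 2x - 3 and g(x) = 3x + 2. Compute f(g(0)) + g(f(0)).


f(g(0)) = 1
g(f(0)) = -7
Sum = -6

-6


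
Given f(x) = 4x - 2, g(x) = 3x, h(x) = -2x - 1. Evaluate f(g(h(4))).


-110


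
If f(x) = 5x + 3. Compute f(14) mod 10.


f(14) = 73
73 mod 10 = 3

3


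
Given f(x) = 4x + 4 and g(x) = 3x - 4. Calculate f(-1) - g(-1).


f(-1) = 0
g(-1) = -7
Difference = 7

7


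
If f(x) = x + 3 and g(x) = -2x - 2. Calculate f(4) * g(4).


f(4) = 7
g(4) = -10
Product = -70

-70


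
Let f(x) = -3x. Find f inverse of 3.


-1


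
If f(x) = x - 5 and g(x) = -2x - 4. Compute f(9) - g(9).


f(9) = 4
g(9) = -22
Difference = 26

26


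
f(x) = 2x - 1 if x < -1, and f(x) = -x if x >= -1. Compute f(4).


-4


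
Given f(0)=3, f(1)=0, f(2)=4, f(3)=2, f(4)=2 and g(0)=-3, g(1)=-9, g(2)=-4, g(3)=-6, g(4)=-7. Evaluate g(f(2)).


f(2) = 4
g(4) = -7

-7


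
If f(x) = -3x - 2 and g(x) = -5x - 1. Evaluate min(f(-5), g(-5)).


f(-5) = 13
g(-5) = 24
min = 13

13


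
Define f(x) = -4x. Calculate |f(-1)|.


f(-1) = 4
|4| = 4

4


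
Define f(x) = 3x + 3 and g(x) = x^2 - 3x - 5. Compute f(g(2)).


g(2) = -7
f(-7) = -18

-18


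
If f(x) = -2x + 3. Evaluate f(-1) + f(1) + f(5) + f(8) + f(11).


f(-1) = 5
f(1) = 1
f(5) = -7
f(8) = -13
f(11) = -19
Sum = -33

-33


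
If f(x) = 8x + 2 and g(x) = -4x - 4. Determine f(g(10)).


-350


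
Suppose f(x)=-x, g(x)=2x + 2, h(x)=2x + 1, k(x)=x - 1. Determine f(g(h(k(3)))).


k(3) = 2
h(2) = 5
g(5) = 12
f(12) = -12

-12


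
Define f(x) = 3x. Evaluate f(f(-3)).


-27


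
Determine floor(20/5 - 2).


20/5 = 4
4 - 2 = 2
floor(2) = 2

2


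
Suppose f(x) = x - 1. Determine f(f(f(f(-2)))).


-6


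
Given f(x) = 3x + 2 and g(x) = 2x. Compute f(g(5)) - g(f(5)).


-2


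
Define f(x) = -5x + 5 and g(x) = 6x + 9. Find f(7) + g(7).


f(7) = -30
g(7) = 51
Sum = 21

21


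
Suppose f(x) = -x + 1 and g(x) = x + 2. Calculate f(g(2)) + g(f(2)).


f(g(2)) = -3
g(f(2)) = 1
Sum = -2

-2


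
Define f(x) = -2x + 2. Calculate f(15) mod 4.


f(15) = -28
-28 mod 4 = 0

0


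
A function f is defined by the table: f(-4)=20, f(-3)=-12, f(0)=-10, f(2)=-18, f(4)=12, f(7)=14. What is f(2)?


Reading from the table at x = 2

-18


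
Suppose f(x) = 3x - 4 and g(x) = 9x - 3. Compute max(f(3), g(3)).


f(3) = 5
g(3) = 24
max = 24

24


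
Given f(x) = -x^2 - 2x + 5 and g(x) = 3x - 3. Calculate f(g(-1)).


g(-1) = -6
f(-6) = (-1)*(-6)^2 - 2*(-6) + 5 = -19

-19


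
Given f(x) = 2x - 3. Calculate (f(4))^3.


125


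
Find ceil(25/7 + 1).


25/7 = 3.5714
3.5714 + 1 = 4.5714
ceil(4.5714) = 5

5


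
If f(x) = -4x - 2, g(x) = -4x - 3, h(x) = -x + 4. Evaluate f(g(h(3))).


h(3) = 1
g(1) = -7
f(-7) = 26

26


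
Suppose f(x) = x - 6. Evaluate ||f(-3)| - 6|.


f(-3) = -9
|-9| = 9
|9 - 6| = 3

3


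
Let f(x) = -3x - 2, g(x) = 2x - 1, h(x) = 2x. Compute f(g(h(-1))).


h(-1) = -2
g(-2) = -5
f(-5) = 13

13


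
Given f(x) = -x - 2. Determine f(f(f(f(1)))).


f(1) = -3
f(-3) = 1
f(1) = -3
f(-3) = 1

1


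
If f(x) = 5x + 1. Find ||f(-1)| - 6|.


f(-1) = -4
|-4| = 4
|4 - 6| = 2

2


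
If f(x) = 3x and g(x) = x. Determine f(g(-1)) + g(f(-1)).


f(g(-1)) = -3
g(f(-1)) = -3
Sum = -6

-6


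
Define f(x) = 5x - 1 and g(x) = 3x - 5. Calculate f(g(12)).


g(12) = 31
f(31) = 154

154


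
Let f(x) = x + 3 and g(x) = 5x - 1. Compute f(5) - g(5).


f(5) = 8
g(5) = 24
Difference = -16

-16


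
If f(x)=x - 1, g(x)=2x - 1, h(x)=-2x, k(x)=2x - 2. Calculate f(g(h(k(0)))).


k(0) = -2
h(-2) = 4
g(4) = 7
f(7) = 6

6


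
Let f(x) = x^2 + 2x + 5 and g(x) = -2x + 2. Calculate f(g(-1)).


g(-1) = 4
f(4) = 1*(4)^2 + 2*(4) + 5 = 29

29


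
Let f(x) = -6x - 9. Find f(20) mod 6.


3


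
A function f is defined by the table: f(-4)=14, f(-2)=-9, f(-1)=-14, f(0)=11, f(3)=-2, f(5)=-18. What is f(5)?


Reading from the table at x = 5

-18


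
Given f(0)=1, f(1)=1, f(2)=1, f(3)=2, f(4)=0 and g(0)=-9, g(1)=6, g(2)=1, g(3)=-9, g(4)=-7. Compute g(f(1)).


f(1) = 1
g(1) = 6

6


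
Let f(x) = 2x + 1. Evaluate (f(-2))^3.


f(-2) = -3
(-3)^3 = -27

-27


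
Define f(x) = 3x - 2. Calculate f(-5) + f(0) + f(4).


f(-5) = -17
f(0) = -2
f(4) = 10
Sum = -9

-9


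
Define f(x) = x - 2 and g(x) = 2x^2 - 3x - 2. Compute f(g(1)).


g(1) = -3
f(-3) = -5

-5


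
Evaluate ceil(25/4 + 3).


25/4 = 6.25
6.25 + 3 = 9.25
ceil(9.25) = 10

10


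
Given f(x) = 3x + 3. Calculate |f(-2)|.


3


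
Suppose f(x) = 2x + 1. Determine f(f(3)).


f(3) = 7
f(7) = 15

15


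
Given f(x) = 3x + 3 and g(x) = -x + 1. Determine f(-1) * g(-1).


f(-1) = 0
g(-1) = 2
Product = 0

0


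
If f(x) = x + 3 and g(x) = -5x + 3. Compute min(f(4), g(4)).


f(4) = 7
g(4) = -17
min = -17

-17


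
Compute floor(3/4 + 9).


3/4 = 0.75
0.75 + 9 = 9.75
floor(9.75) = 9

9


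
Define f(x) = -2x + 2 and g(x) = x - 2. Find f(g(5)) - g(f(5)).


f(g(5)) = -4
g(f(5)) = -10
Difference = 6

6


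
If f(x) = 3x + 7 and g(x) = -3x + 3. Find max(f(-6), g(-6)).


f(-6) = -11
g(-6) = 21
max = 21

21


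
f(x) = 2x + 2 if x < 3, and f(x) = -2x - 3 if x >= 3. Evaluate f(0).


0 satisfies x < 3
f(0) = 2

2


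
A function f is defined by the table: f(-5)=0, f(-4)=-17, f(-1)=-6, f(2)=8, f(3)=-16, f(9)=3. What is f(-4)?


Reading from the table at x = -4

-17


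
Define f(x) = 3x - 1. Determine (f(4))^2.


f(4) = 11
(11)^2 = 121

121


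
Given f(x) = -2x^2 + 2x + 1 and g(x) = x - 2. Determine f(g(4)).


g(4) = 2
f(2) = (-2)*(2)^2 + 2*(2) + 1 = -3

-3


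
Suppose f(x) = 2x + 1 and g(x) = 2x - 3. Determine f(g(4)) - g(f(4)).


-4


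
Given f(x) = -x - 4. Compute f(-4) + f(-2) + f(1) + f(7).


-18


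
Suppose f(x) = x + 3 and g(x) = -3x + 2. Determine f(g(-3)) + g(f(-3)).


16


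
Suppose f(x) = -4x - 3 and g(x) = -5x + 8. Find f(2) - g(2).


f(2) = -11
g(2) = -2
Difference = -9

-9


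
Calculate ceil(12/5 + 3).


12/5 = 2.4
2.4 + 3 = 5.4
ceil(5.4) = 6

6


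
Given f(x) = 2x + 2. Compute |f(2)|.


f(2) = 6
|6| = 6

6


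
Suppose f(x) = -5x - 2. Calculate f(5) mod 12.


9


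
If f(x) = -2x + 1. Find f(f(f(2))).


-13


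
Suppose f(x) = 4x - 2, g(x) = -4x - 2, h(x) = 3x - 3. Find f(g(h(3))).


h(3) = 6
g(6) = -26
f(-26) = -106

-106


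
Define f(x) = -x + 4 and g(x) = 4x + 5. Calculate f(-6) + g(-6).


f(-6) = 10
g(-6) = -19
Sum = -9

-9


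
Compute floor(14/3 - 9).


14/3 = 4.6667
4.6667 - 9 = -4.3333
floor(-4.3333) = -5

-5


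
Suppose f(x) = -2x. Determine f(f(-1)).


f(-1) = 2
f(2) = -4

-4


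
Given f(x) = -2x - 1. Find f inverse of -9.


4


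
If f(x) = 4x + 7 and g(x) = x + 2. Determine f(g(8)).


g(8) = 10
f(10) = 47

47


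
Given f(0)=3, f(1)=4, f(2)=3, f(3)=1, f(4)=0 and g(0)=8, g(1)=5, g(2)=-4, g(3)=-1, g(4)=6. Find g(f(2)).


f(2) = 3
g(3) = -1

-1


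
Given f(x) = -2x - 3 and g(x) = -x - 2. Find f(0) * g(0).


6


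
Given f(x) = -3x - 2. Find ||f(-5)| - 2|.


f(-5) = 13
|13| = 13
|13 - 2| = 11

11


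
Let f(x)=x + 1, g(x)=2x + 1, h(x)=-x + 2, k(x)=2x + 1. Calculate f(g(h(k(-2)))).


k(-2) = -3
h(-3) = 5
g(5) = 11
f(11) = 12

12


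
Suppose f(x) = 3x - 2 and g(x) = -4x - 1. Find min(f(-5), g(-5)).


f(-5) = -17
g(-5) = 19
min = -17

-17


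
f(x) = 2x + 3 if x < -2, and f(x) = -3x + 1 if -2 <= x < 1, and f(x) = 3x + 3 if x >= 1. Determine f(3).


3 satisfies x >= 1
f(3) = 12

12


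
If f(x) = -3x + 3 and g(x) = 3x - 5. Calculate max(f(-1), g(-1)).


6


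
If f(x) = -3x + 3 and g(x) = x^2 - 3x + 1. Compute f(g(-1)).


g(-1) = 5
f(5) = -12

-12


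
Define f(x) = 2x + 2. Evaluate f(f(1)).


f(1) = 4
f(4) = 10

10


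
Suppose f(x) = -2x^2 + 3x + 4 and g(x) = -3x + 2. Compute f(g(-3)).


g(-3) = 11
f(11) = (-2)*(11)^2 + 3*(11) + 4 = -205

-205


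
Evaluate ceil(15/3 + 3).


8


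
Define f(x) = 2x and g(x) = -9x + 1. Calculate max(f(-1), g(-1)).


f(-1) = -2
g(-1) = 10
max = 10

10


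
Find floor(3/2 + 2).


3/2 = 1.5
1.5 + 2 = 3.5
floor(3.5) = 3

3


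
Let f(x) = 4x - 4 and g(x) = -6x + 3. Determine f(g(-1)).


g(-1) = 9
f(9) = 32

32


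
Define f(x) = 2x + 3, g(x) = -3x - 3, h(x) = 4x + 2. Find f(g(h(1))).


h(1) = 6
g(6) = -21
f(-21) = -39

-39


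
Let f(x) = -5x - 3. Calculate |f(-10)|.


f(-10) = 47
|47| = 47

47


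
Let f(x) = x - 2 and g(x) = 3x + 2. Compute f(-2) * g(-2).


f(-2) = -4
g(-2) = -4
Product = 16

16


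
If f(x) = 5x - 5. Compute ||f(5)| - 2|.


f(5) = 20
|20| = 20
|20 - 2| = 18

18


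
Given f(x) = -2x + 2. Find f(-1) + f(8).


f(-1) = 4
f(8) = -14
Sum = -10

-10


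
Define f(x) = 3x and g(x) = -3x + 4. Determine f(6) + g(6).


f(6) = 18
g(6) = -14
Sum = 4

4


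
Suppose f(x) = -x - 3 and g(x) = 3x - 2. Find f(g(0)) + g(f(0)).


-12


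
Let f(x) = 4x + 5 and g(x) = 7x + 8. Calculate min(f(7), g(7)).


f(7) = 33
g(7) = 57
min = 33

33


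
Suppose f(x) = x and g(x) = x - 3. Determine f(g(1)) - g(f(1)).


f(g(1)) = -2
g(f(1)) = -2
Difference = 0

0


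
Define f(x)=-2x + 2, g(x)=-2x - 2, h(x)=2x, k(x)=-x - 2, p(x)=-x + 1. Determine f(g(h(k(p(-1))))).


p(-1) = 2
k(2) = -4
h(-4) = -8
g(-8) = 14
f(14) = -26

-26


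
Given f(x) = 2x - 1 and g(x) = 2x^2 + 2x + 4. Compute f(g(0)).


g(0) = 4
f(4) = 7

7


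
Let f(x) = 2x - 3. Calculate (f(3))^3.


f(3) = 3
(3)^3 = 27

27


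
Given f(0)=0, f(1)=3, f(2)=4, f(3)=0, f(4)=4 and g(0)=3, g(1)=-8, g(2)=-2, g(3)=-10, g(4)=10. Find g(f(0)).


3


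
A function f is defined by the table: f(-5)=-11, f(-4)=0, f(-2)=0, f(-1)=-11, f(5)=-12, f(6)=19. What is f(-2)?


Reading from the table at x = -2

0


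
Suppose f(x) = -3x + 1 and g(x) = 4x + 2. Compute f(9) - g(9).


f(9) = -26
g(9) = 38
Difference = -64

-64


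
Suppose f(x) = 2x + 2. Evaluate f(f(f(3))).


f(3) = 8
f(8) = 18
f(18) = 38

38


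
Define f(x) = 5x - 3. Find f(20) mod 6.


f(20) = 97
97 mod 6 = 1

1


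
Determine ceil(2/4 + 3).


4


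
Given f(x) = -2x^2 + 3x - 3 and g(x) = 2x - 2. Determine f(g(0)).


-17


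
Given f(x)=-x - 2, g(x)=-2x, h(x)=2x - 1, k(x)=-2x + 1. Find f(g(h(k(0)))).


k(0) = 1
h(1) = 1
g(1) = -2
f(-2) = 0

0


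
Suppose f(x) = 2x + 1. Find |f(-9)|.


f(-9) = -17
|-17| = 17

17


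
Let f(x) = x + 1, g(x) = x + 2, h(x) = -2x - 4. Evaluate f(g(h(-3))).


h(-3) = 2
g(2) = 4
f(4) = 5

5


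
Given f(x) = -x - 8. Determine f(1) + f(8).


f(1) = -9
f(8) = -16
Sum = -25

-25


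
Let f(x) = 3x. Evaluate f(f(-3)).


f(-3) = -9
f(-9) = -27

-27


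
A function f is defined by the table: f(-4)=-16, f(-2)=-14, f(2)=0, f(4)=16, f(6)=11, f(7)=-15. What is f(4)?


Reading from the table at x = 4

16


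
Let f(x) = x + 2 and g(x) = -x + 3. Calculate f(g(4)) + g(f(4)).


f(g(4)) = 1
g(f(4)) = -3
Sum = -2

-2


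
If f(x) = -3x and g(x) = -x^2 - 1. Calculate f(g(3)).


30


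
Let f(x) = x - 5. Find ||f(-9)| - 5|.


f(-9) = -14
|-14| = 14
|14 - 5| = 9

9


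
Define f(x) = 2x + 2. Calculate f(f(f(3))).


f(3) = 8
f(8) = 18
f(18) = 38

38


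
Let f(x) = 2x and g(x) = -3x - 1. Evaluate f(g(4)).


g(4) = -13
f(-13) = -26

-26


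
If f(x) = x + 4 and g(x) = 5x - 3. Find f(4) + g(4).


f(4) = 8
g(4) = 17
Sum = 25

25


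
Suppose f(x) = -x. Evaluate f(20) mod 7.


f(20) = -20
-20 mod 7 = 1

1


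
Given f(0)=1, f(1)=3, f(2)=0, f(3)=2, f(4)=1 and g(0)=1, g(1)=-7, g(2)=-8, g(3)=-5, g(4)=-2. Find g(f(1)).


-5


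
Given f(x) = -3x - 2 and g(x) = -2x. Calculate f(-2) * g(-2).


f(-2) = 4
g(-2) = 4
Product = 16

16


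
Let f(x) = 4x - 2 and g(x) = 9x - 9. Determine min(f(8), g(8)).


f(8) = 30
g(8) = 63
min = 30

30


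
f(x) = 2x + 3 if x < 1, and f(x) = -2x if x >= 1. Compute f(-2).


-2 satisfies x < 1
f(-2) = -1

-1


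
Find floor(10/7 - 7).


10/7 = 1.4286
1.4286 - 7 = -5.5714
floor(-5.5714) = -6

-6


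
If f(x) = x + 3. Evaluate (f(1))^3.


f(1) = 4
(4)^3 = 64

64


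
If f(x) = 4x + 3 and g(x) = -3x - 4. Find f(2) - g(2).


f(2) = 11
g(2) = -10
Difference = 21

21


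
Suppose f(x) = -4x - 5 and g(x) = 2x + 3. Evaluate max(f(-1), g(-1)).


f(-1) = -1
g(-1) = 1
max = 1

1


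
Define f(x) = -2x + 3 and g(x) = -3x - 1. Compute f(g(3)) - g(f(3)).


f(g(3)) = 23
g(f(3)) = 8
Difference = 15

15


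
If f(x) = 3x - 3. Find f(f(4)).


f(4) = 9
f(9) = 24

24


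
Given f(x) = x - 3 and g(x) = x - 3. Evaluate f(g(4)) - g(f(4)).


f(g(4)) = -2
g(f(4)) = -2
Difference = 0

0


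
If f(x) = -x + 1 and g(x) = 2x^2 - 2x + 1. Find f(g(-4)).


-40


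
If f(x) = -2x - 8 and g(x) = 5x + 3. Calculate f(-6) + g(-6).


-23


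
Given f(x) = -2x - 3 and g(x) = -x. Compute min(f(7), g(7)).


-17


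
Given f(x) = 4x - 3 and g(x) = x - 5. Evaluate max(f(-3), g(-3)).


-8


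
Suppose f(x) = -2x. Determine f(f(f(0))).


0


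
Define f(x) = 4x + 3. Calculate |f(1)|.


f(1) = 7
|7| = 7

7


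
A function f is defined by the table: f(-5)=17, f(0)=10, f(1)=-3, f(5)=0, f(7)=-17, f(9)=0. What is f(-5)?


17


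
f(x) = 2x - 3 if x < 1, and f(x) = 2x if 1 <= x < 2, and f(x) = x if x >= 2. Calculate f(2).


2 satisfies x >= 2
f(2) = 2

2


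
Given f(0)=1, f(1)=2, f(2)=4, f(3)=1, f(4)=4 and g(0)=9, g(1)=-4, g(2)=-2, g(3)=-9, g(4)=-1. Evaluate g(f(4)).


f(4) = 4
g(4) = -1

-1


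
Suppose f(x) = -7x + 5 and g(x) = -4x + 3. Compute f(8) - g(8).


f(8) = -51
g(8) = -29
Difference = -22

-22


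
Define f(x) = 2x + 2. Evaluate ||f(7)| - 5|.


f(7) = 16
|16| = 16
|16 - 5| = 11

11


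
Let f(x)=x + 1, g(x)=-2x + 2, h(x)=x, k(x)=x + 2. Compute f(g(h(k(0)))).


k(0) = 2
h(2) = 2
g(2) = -2
f(-2) = -1

-1


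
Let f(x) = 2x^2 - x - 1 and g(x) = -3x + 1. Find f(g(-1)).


27


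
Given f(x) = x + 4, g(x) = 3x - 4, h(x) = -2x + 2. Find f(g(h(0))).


6


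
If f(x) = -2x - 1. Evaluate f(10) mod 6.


f(10) = -21
-21 mod 6 = 3

3


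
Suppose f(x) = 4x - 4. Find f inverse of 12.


Solve 4x - 4 = 12
x = (12 + 4) / 4 = 4

4


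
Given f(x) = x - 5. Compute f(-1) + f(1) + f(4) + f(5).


f(-1) = -6
f(1) = -4
f(4) = -1
f(5) = 0
Sum = -11

-11


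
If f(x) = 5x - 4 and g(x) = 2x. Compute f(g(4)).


g(4) = 8
f(8) = 36

36


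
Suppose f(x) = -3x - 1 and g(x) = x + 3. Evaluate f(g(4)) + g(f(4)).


f(g(4)) = -22
g(f(4)) = -10
Sum = -32

-32


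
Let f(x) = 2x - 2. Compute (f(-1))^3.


f(-1) = -4
(-4)^3 = -64

-64


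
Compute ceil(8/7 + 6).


8/7 = 1.1429
1.1429 + 6 = 7.1429
ceil(7.1429) = 8

8


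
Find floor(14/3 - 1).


14/3 = 4.6667
4.6667 - 1 = 3.6667
floor(3.6667) = 3

3


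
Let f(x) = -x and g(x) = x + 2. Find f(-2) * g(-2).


f(-2) = 2
g(-2) = 0
Product = 0

0


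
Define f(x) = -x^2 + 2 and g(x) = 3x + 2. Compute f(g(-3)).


g(-3) = -7
f(-7) = (-1)*(-7)^2 + 2 = -47

-47


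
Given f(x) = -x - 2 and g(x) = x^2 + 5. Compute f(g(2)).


g(2) = 9
f(9) = -11

-11


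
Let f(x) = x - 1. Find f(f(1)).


f(1) = 0
f(0) = -1

-1


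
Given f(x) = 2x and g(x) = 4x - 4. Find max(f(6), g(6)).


f(6) = 12
g(6) = 20
max = 20

20


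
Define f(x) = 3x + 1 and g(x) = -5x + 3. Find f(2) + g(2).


f(2) = 7
g(2) = -7
Sum = 0

0


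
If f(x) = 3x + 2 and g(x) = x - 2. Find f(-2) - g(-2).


f(-2) = -4
g(-2) = -4
Difference = 0

0


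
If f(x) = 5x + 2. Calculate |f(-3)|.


f(-3) = -13
|-13| = 13

13


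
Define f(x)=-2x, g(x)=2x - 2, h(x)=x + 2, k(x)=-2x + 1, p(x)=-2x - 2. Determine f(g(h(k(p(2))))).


-56


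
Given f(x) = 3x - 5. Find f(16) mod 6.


1


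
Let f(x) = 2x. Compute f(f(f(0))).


f(0) = 0
f(0) = 0
f(0) = 0

0


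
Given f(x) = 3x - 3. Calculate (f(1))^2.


f(1) = 0
(0)^2 = 0

0


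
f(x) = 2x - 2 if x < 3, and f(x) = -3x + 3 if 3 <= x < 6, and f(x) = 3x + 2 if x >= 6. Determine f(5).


5 satisfies 3 <= x < 6
f(5) = -12

-12


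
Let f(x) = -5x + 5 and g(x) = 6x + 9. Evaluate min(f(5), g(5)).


f(5) = -20
g(5) = 39
min = -20

-20


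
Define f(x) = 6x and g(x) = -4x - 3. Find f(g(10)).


g(10) = -43
f(-43) = -258

-258


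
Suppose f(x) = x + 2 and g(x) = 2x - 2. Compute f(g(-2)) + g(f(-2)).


f(g(-2)) = -4
g(f(-2)) = -2
Sum = -6

-6


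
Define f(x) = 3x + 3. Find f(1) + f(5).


f(1) = 6
f(5) = 18
Sum = 24

24


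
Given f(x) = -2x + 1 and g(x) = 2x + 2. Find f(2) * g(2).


f(2) = -3
g(2) = 6
Product = -18

-18


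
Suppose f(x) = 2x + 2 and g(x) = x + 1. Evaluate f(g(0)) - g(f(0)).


f(g(0)) = 4
g(f(0)) = 3
Difference = 1

1


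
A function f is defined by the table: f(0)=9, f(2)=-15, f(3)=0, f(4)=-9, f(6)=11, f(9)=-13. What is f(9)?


-13


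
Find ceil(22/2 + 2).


22/2 = 11
11 + 2 = 13
ceil(13) = 13

13


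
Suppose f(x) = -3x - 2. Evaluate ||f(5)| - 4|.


f(5) = -17
|-17| = 17
|17 - 4| = 13

13


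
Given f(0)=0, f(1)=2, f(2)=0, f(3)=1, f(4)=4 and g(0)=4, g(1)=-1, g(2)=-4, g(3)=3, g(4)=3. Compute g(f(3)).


f(3) = 1
g(1) = -1

-1


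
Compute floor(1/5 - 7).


1/5 = 0.2
0.2 - 7 = -6.8
floor(-6.8) = -7

-7


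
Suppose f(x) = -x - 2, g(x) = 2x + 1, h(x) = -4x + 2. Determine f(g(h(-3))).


h(-3) = 14
g(14) = 29
f(29) = -31

-31


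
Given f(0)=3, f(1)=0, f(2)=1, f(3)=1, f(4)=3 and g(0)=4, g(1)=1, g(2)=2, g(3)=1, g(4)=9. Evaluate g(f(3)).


f(3) = 1
g(1) = 1

1


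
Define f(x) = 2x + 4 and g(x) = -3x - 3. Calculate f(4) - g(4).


f(4) = 12
g(4) = -15
Difference = 27

27


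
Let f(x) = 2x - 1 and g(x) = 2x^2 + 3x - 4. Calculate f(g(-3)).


g(-3) = 5
f(5) = 9

9


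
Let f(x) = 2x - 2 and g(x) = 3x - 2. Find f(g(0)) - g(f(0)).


f(g(0)) = -6
g(f(0)) = -8
Difference = 2

2


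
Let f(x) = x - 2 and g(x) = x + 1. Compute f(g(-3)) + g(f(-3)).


f(g(-3)) = -4
g(f(-3)) = -4
Sum = -8

-8


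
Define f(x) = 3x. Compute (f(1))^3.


f(1) = 3
(3)^3 = 27

27


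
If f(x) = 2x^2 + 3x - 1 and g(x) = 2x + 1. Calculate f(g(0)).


g(0) = 1
f(1) = 2*(1)^2 + 3*(1) - 1 = 4

4


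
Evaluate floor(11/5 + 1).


11/5 = 2.2
2.2 + 1 = 3.2
floor(3.2) = 3

3


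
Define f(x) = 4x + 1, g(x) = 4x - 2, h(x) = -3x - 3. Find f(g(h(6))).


h(6) = -21
g(-21) = -86
f(-86) = -343

-343


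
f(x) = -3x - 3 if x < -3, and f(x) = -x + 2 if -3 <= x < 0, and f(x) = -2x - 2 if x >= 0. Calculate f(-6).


-6 satisfies x < -3
f(-6) = 15

15


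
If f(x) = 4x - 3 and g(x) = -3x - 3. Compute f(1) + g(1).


-5


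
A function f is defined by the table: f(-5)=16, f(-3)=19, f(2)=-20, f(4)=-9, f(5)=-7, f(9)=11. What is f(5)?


-7


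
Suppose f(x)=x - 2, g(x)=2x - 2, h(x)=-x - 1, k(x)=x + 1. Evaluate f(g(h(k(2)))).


-12


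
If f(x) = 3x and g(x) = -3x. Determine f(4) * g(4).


f(4) = 12
g(4) = -12
Product = -144

-144


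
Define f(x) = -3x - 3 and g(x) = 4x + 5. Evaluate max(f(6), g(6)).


29


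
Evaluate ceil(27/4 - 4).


3


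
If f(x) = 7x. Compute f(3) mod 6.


f(3) = 21
21 mod 6 = 3

3


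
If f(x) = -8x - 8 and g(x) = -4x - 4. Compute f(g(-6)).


g(-6) = 20
f(20) = -168

-168


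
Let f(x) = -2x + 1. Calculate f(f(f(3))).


f(3) = -5
f(-5) = 11
f(11) = -21

-21


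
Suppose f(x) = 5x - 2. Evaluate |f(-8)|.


f(-8) = -42
|-42| = 42

42


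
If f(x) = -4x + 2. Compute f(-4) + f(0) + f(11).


f(-4) = 18
f(0) = 2
f(11) = -42
Sum = -22

-22


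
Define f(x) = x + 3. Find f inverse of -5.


Solve x + 3 = -5
x = (-5 - 3) / 1 = -8

-8


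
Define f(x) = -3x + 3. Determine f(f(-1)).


f(-1) = 6
f(6) = -15

-15


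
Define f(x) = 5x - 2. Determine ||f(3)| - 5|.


8


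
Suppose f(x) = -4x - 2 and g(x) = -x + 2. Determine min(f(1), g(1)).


f(1) = -6
g(1) = 1
min = -6

-6
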